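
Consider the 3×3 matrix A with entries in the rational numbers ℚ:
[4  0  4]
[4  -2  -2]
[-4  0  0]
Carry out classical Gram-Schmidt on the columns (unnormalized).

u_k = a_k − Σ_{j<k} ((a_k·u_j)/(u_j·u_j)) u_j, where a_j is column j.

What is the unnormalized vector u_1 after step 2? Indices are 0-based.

u_1 = (2/3, -4/3, -2/3)

Step 1: u_0 = a_0 = (4, 4, -4).
Step 2: u_1 = a_1 − (-1/6)·u_0 = (2/3, -4/3, -2/3).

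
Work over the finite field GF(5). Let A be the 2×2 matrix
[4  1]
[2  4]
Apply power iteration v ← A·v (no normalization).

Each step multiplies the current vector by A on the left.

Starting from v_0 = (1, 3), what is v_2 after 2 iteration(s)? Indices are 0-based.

v_0 = (1, 3).
v_1 = A·v_0 = (2, 4).
v_2 = A·v_1 = (2, 0).

v_2 = (2, 0)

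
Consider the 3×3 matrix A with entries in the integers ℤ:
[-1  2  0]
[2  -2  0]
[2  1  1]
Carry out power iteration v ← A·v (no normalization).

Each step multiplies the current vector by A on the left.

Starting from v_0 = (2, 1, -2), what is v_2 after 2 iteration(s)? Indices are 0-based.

v_2 = (4, -4, 5)

v_0 = (2, 1, -2).
v_1 = A·v_0 = (0, 2, 3).
v_2 = A·v_1 = (4, -4, 5).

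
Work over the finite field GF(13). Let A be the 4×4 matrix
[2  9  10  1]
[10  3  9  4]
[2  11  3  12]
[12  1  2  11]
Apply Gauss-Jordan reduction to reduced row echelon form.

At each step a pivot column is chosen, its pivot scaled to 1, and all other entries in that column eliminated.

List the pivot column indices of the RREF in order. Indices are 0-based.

pivot(0,0)=2: scale R0 → (1, 11, 5, 7)
  clear (1,0): R1 −= (10)R0 → (0, 10, 11, 12)
  clear (2,0): R2 −= (2)R0 → (0, 2, 6, 11)
  clear (3,0): R3 −= (12)R0 → (0, 12, 7, 5)
pivot(1,1)=10: scale R1 → (0, 1, 5, 9)
  clear (0,1): R0 −= (11)R1 → (1, 0, 2, 12)
  clear (2,1): R2 −= (2)R1 → (0, 0, 9, 6)
  clear (3,1): R3 −= (12)R1 → (0, 0, 12, 1)
pivot(2,2)=9: scale R2 → (0, 0, 1, 5)
  clear (0,2): R0 −= (2)R2 → (1, 0, 0, 2)
  clear (1,2): R1 −= (5)R2 → (0, 1, 0, 10)
  clear (3,2): R3 −= (12)R2 → (0, 0, 0, 6)
pivot(3,3)=6: scale R3 → (0, 0, 0, 1)
  clear (0,3): R0 −= (2)R3 → (1, 0, 0, 0)
  clear (1,3): R1 −= (10)R3 → (0, 1, 0, 0)
  clear (2,3): R2 −= (5)R3 → (0, 0, 1, 0)

pivot columns: 0, 1, 2, 3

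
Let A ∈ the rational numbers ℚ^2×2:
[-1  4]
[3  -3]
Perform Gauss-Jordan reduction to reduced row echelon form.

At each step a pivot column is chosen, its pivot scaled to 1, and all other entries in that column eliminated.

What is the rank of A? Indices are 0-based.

rank = 2

step 1: normalize row 0 (÷-1) = (1, -4)
  row 1: subtract 3×row0 = (0, 9)
step 2: normalize row 1 (÷9) = (0, 1)
  row 0: subtract -4×row1 = (1, 0)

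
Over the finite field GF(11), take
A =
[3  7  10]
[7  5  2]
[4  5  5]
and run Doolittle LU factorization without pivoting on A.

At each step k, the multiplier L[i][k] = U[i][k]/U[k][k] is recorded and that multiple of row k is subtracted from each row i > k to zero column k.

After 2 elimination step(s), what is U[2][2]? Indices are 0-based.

U[2][2] = 5

k=0: U[0][0]=3
  eliminate (1,0): mult=6, new row 1: (0, 7, 8); set L[1][0]=6
  eliminate (2,0): mult=5, new row 2: (0, 3, 10); set L[2][0]=5
k=1: U[1][1]=7
  eliminate (2,1): mult=2, new row 2: (0, 0, 5); set L[2][1]=2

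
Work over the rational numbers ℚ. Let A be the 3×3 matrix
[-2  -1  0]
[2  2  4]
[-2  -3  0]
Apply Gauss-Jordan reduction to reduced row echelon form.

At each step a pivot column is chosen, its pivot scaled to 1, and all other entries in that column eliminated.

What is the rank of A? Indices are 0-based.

[1] R0 /= -2  ⇒  (1, 1/2, 0)
     R1 -= 2·R0  ⇒  (0, 1, 4)
     R2 -= -2·R0  ⇒  (0, -2, 0)
[2] R1 /= 1  ⇒  (0, 1, 4)
     R0 -= 1/2·R1  ⇒  (1, 0, -2)
     R2 -= -2·R1  ⇒  (0, 0, 8)
[3] R2 /= 8  ⇒  (0, 0, 1)
     R0 -= -2·R2  ⇒  (1, 0, 0)
     R1 -= 4·R2  ⇒  (0, 1, 0)

rank = 3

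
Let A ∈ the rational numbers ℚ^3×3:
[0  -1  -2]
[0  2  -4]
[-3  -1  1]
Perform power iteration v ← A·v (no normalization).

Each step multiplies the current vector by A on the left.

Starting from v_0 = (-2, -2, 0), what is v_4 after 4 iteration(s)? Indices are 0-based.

v_0 = (-2, -2, 0).
v_1 = A·v_0 = (2, -4, 8).
v_2 = A·v_1 = (-12, -40, 6).
v_3 = A·v_2 = (28, -104, 82).
v_4 = A·v_3 = (-60, -536, 102).

v_4 = (-60, -536, 102)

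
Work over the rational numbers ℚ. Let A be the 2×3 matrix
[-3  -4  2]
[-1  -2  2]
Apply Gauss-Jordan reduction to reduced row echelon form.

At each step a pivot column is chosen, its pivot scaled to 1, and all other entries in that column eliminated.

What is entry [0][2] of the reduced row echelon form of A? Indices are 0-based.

M[0][2] = 2

step 1: normalize row 0 (÷-3) = (1, 4/3, -2/3)
  row 1: subtract -1×row0 = (0, -2/3, 4/3)
step 2: normalize row 1 (÷-2/3) = (0, 1, -2)
  row 0: subtract 4/3×row1 = (1, 0, 2)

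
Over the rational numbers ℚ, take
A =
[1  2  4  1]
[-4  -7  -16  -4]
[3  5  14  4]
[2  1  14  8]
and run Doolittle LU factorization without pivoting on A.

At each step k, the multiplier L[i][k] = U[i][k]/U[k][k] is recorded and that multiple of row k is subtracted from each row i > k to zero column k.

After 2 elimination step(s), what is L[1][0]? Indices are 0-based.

Step 1: pivot at (0,0) is 1.
  row1 ← row1 − (-4)·row0  ⇒  L[1][0]=-4, U row1=(0, 1, 0, 0)
  row2 ← row2 − (3)·row0  ⇒  L[2][0]=3, U row2=(0, -1, 2, 1)
  row3 ← row3 − (2)·row0  ⇒  L[3][0]=2, U row3=(0, -3, 6, 6)
Step 2: pivot at (1,1) is 1.
  row2 ← row2 − (-1)·row1  ⇒  L[2][1]=-1, U row2=(0, 0, 2, 1)
  row3 ← row3 − (-3)·row1  ⇒  L[3][1]=-3, U row3=(0, 0, 6, 6)

L[1][0] = -4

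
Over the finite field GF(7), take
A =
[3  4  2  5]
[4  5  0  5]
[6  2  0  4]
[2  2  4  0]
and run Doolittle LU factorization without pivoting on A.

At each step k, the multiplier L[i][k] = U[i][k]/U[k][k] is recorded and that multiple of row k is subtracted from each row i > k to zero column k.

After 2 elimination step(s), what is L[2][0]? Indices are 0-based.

k=0: U[0][0]=3
  eliminate (1,0): mult=6, new row 1: (0, 2, 2, 3); set L[1][0]=6
  eliminate (2,0): mult=2, new row 2: (0, 1, 3, 1); set L[2][0]=2
  eliminate (3,0): mult=3, new row 3: (0, 4, 5, 6); set L[3][0]=3
k=1: U[1][1]=2
  eliminate (2,1): mult=4, new row 2: (0, 0, 2, 3); set L[2][1]=4
  eliminate (3,1): mult=2, new row 3: (0, 0, 1, 0); set L[3][1]=2

L[2][0] = 2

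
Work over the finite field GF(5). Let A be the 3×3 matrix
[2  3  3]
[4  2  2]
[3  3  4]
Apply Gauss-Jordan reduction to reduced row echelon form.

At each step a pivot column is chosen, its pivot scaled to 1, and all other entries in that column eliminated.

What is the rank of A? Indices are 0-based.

rank = 3

[1] R0 /= 2  ⇒  (1, 4, 4)
     R1 -= 4·R0  ⇒  (0, 1, 1)
     R2 -= 3·R0  ⇒  (0, 1, 2)
[2] R1 /= 1  ⇒  (0, 1, 1)
     R0 -= 4·R1  ⇒  (1, 0, 0)
     R2 -= 1·R1  ⇒  (0, 0, 1)
[3] R2 /= 1  ⇒  (0, 0, 1)
     R1 -= 1·R2  ⇒  (0, 1, 0)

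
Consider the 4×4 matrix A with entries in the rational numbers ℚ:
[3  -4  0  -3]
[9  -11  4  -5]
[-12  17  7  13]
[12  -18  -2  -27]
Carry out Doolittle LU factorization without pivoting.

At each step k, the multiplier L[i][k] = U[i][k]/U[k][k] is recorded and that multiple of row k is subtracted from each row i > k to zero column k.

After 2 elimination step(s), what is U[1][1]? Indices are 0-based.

[col 0] pivot 3
  R1 -= 3*R0 → (0, 1, 4, 4)  (L[1][0] := 3)
  R2 -= -4*R0 → (0, 1, 7, 1)  (L[2][0] := -4)
  R3 -= 4*R0 → (0, -2, -2, -15)  (L[3][0] := 4)
[col 1] pivot 1
  R2 -= 1*R1 → (0, 0, 3, -3)  (L[2][1] := 1)
  R3 -= -2*R1 → (0, 0, 6, -7)  (L[3][1] := -2)

U[1][1] = 1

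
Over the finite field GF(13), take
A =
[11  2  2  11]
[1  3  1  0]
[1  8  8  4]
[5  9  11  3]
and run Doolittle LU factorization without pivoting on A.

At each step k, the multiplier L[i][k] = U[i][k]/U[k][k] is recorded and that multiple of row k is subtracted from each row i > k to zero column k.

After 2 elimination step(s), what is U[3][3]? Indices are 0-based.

Step 1: pivot at (0,0) is 11.
  row1 ← row1 − (6)·row0  ⇒  L[1][0]=6, U row1=(0, 4, 2, 12)
  row2 ← row2 − (6)·row0  ⇒  L[2][0]=6, U row2=(0, 9, 9, 3)
  row3 ← row3 − (4)·row0  ⇒  L[3][0]=4, U row3=(0, 1, 3, 11)
Step 2: pivot at (1,1) is 4.
  row2 ← row2 − (12)·row1  ⇒  L[2][1]=12, U row2=(0, 0, 11, 2)
  row3 ← row3 − (10)·row1  ⇒  L[3][1]=10, U row3=(0, 0, 9, 8)

U[3][3] = 8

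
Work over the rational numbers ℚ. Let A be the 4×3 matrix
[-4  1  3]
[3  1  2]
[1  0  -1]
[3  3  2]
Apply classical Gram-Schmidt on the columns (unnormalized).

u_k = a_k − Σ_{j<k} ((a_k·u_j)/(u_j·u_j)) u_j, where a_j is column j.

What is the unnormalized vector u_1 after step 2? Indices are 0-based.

u_1 = (67/35, 11/35, -8/35, 81/35)

Step 1: u_0 = a_0 = (-4, 3, 1, 3).
Step 2: u_1 = a_1 − (8/35)·u_0 = (67/35, 11/35, -8/35, 81/35).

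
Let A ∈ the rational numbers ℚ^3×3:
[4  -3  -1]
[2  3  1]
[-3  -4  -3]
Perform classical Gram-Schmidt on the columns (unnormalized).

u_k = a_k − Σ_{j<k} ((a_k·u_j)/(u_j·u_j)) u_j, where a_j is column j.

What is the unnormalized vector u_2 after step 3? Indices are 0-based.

Step 1: u_0 = a_0 = (4, 2, -3).
Step 2: u_1 = a_1 − (6/29)·u_0 = (-111/29, 75/29, -98/29).
Step 3: u_2 = a_2 − (7/29)·u_0 − (48/95)·u_1 = (-3/95, -15/19, -54/95).

u_2 = (-3/95, -15/19, -54/95)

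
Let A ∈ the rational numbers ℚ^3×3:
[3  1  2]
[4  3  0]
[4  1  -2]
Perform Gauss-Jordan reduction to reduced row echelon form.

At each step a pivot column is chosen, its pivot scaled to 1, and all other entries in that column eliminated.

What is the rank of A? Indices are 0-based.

rank = 3

pivot(0,0)=3: scale R0 → (1, 1/3, 2/3)
  clear (1,0): R1 −= (4)R0 → (0, 5/3, -8/3)
  clear (2,0): R2 −= (4)R0 → (0, -1/3, -14/3)
pivot(1,1)=5/3: scale R1 → (0, 1, -8/5)
  clear (0,1): R0 −= (1/3)R1 → (1, 0, 6/5)
  clear (2,1): R2 −= (-1/3)R1 → (0, 0, -26/5)
pivot(2,2)=-26/5: scale R2 → (0, 0, 1)
  clear (0,2): R0 −= (6/5)R2 → (1, 0, 0)
  clear (1,2): R1 −= (-8/5)R2 → (0, 1, 0)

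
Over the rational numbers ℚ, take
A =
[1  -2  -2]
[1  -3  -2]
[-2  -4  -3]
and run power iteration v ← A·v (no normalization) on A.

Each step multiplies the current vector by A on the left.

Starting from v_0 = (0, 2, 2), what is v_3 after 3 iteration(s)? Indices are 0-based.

v_3 = (-256, -306, -574)

v_0 = (0, 2, 2).
v_1 = A·v_0 = (-8, -10, -14).
v_2 = A·v_1 = (40, 50, 98).
v_3 = A·v_2 = (-256, -306, -574).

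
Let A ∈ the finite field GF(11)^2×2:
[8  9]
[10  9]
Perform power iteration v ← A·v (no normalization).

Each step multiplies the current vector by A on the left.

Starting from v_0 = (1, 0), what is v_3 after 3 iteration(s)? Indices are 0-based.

v_0 = (1, 0).
v_1 = A·v_0 = (8, 10).
v_2 = A·v_1 = (0, 5).
v_3 = A·v_2 = (1, 1).

v_3 = (1, 1)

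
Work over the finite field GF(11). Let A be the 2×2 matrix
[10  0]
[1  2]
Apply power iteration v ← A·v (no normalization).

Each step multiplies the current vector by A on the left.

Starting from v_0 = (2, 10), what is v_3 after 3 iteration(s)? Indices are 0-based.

v_0 = (2, 10).
v_1 = A·v_0 = (9, 0).
v_2 = A·v_1 = (2, 9).
v_3 = A·v_2 = (9, 9).

v_3 = (9, 9)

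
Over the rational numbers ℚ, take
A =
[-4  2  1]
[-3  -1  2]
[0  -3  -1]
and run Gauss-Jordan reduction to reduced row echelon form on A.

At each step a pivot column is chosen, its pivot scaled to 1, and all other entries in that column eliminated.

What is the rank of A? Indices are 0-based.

rank = 3

pivot(0,0)=-4: scale R0 → (1, -1/2, -1/4)
  clear (1,0): R1 −= (-3)R0 → (0, -5/2, 5/4)
pivot(1,1)=-5/2: scale R1 → (0, 1, -1/2)
  clear (0,1): R0 −= (-1/2)R1 → (1, 0, -1/2)
  clear (2,1): R2 −= (-3)R1 → (0, 0, -5/2)
pivot(2,2)=-5/2: scale R2 → (0, 0, 1)
  clear (0,2): R0 −= (-1/2)R2 → (1, 0, 0)
  clear (1,2): R1 −= (-1/2)R2 → (0, 1, 0)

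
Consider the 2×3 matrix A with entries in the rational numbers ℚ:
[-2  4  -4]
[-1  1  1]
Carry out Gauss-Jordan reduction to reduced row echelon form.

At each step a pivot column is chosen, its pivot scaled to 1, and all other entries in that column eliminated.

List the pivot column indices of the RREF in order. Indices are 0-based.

step 1: normalize row 0 (÷-2) = (1, -2, 2)
  row 1: subtract -1×row0 = (0, -1, 3)
step 2: normalize row 1 (÷-1) = (0, 1, -3)
  row 0: subtract -2×row1 = (1, 0, -4)

pivot columns: 0, 1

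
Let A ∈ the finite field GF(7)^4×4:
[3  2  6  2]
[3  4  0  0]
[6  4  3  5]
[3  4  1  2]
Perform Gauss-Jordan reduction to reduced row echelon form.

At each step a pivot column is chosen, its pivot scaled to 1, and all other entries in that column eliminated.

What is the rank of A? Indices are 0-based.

pivot(0,0)=3: scale R0 → (1, 3, 2, 3)
  clear (1,0): R1 −= (3)R0 → (0, 2, 1, 5)
  clear (2,0): R2 −= (6)R0 → (0, 0, 5, 1)
  clear (3,0): R3 −= (3)R0 → (0, 2, 2, 0)
pivot(1,1)=2: scale R1 → (0, 1, 4, 6)
  clear (0,1): R0 −= (3)R1 → (1, 0, 4, 6)
  clear (3,1): R3 −= (2)R1 → (0, 0, 1, 2)
pivot(2,2)=5: scale R2 → (0, 0, 1, 3)
  clear (0,2): R0 −= (4)R2 → (1, 0, 0, 1)
  clear (1,2): R1 −= (4)R2 → (0, 1, 0, 1)
  clear (3,2): R3 −= (1)R2 → (0, 0, 0, 6)
pivot(3,3)=6: scale R3 → (0, 0, 0, 1)
  clear (0,3): R0 −= (1)R3 → (1, 0, 0, 0)
  clear (1,3): R1 −= (1)R3 → (0, 1, 0, 0)
  clear (2,3): R2 −= (3)R3 → (0, 0, 1, 0)

rank = 4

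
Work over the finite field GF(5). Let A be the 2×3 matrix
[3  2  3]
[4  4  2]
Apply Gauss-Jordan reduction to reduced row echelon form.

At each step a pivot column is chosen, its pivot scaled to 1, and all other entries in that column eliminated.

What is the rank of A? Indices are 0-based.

[1] R0 /= 3  ⇒  (1, 4, 1)
     R1 -= 4·R0  ⇒  (0, 3, 3)
[2] R1 /= 3  ⇒  (0, 1, 1)
     R0 -= 4·R1  ⇒  (1, 0, 2)

rank = 2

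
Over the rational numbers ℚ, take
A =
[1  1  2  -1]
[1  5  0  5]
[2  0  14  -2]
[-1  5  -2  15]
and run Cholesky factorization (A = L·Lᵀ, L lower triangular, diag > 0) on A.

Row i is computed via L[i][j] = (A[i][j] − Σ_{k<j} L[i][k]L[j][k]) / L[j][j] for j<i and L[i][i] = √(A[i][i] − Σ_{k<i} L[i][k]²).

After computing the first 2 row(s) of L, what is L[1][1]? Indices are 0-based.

L[1][1] = 2

Step 1: L[0][0] = √(1) = 1.
  L[1][0] = (1) / L[0][0] = 1.
Step 2: L[1][1] = √(4) = 2.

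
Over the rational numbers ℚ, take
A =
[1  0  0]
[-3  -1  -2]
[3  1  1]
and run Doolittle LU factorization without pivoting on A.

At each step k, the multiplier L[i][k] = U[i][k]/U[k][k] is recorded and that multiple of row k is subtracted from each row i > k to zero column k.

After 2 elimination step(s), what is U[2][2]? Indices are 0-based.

U[2][2] = -1

Step 1: pivot at (0,0) is 1.
  row1 ← row1 − (-3)·row0  ⇒  L[1][0]=-3, U row1=(0, -1, -2)
  row2 ← row2 − (3)·row0  ⇒  L[2][0]=3, U row2=(0, 1, 1)
Step 2: pivot at (1,1) is -1.
  row2 ← row2 − (-1)·row1  ⇒  L[2][1]=-1, U row2=(0, 0, -1)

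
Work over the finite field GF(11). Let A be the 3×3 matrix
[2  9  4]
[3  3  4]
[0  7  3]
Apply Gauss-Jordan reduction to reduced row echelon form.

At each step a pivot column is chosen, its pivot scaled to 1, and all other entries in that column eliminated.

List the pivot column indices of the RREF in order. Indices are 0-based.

[1] R0 /= 2  ⇒  (1, 10, 2)
     R1 -= 3·R0  ⇒  (0, 6, 9)
[2] R1 /= 6  ⇒  (0, 1, 7)
     R0 -= 10·R1  ⇒  (1, 0, 9)
     R2 -= 7·R1  ⇒  (0, 0, 9)
[3] R2 /= 9  ⇒  (0, 0, 1)
     R0 -= 9·R2  ⇒  (1, 0, 0)
     R1 -= 7·R2  ⇒  (0, 1, 0)

pivot columns: 0, 1, 2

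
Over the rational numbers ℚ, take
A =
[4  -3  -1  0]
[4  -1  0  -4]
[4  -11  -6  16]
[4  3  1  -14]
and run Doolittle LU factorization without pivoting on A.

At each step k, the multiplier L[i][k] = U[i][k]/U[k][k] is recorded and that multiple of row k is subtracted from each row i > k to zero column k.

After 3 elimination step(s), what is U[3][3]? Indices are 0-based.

Step 1: pivot at (0,0) is 4.
  row1 ← row1 − (1)·row0  ⇒  L[1][0]=1, U row1=(0, 2, 1, -4)
  row2 ← row2 − (1)·row0  ⇒  L[2][0]=1, U row2=(0, -8, -5, 16)
  row3 ← row3 − (1)·row0  ⇒  L[3][0]=1, U row3=(0, 6, 2, -14)
Step 2: pivot at (1,1) is 2.
  row2 ← row2 − (-4)·row1  ⇒  L[2][1]=-4, U row2=(0, 0, -1, 0)
  row3 ← row3 − (3)·row1  ⇒  L[3][1]=3, U row3=(0, 0, -1, -2)
Step 3: pivot at (2,2) is -1.
  row3 ← row3 − (1)·row2  ⇒  L[3][2]=1, U row3=(0, 0, 0, -2)

U[3][3] = -2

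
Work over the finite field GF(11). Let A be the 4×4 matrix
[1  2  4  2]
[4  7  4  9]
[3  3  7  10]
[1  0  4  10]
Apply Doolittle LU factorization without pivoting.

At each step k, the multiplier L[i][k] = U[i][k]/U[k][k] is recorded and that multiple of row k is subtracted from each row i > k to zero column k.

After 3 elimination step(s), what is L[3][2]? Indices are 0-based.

L[3][2] = 10

Step 1: pivot at (0,0) is 1.
  row1 ← row1 − (4)·row0  ⇒  L[1][0]=4, U row1=(0, 10, 10, 1)
  row2 ← row2 − (3)·row0  ⇒  L[2][0]=3, U row2=(0, 8, 6, 4)
  row3 ← row3 − (1)·row0  ⇒  L[3][0]=1, U row3=(0, 9, 0, 8)
Step 2: pivot at (1,1) is 10.
  row2 ← row2 − (3)·row1  ⇒  L[2][1]=3, U row2=(0, 0, 9, 1)
  row3 ← row3 − (2)·row1  ⇒  L[3][1]=2, U row3=(0, 0, 2, 6)
Step 3: pivot at (2,2) is 9.
  row3 ← row3 − (10)·row2  ⇒  L[3][2]=10, U row3=(0, 0, 0, 7)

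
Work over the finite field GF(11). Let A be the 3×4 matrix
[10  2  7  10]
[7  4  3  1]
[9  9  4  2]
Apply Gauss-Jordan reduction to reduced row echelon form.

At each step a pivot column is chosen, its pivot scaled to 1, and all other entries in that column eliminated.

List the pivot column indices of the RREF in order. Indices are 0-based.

pivot columns: 0, 1, 3

pivot(0,0)=10: scale R0 → (1, 9, 4, 1)
  clear (1,0): R1 −= (7)R0 → (0, 7, 8, 5)
  clear (2,0): R2 −= (9)R0 → (0, 5, 1, 4)
pivot(1,1)=7: scale R1 → (0, 1, 9, 7)
  clear (0,1): R0 −= (9)R1 → (1, 0, 0, 4)
  clear (2,1): R2 −= (5)R1 → (0, 0, 0, 2)
col 2: no nonzero at/below row 2; advance.
pivot(2,3)=2: scale R2 → (0, 0, 0, 1)
  clear (0,3): R0 −= (4)R2 → (1, 0, 0, 0)
  clear (1,3): R1 −= (7)R2 → (0, 1, 9, 0)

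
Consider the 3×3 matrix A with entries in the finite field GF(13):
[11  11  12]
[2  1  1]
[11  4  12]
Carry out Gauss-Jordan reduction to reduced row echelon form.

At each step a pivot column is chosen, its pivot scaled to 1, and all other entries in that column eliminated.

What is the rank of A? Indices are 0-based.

rank = 2

step 1: normalize row 0 (÷11) = (1, 1, 7)
  row 1: subtract 2×row0 = (0, 12, 0)
  row 2: subtract 11×row0 = (0, 6, 0)
step 2: normalize row 1 (÷12) = (0, 1, 0)
  row 0: subtract 1×row1 = (1, 0, 7)
  row 2: subtract 6×row1 = (0, 0, 0)
skip col 2 (zero from row 2)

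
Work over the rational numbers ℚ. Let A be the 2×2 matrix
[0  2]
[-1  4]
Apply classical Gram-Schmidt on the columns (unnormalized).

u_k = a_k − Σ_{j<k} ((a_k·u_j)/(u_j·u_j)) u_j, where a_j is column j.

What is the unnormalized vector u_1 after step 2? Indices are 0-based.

Step 1: u_0 = a_0 = (0, -1).
Step 2: u_1 = a_1 − (-4)·u_0 = (2, 0).

u_1 = (2, 0)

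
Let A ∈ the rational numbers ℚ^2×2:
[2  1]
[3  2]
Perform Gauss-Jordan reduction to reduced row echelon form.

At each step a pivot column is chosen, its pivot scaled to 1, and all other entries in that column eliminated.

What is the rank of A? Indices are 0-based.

step 1: normalize row 0 (÷2) = (1, 1/2)
  row 1: subtract 3×row0 = (0, 1/2)
step 2: normalize row 1 (÷1/2) = (0, 1)
  row 0: subtract 1/2×row1 = (1, 0)

rank = 2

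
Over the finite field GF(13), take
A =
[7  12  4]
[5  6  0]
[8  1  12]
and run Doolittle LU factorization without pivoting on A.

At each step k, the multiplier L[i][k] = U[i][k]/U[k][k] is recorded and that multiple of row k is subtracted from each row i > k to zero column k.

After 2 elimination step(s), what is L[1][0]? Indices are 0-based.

L[1][0] = 10

[col 0] pivot 7
  R1 -= 10*R0 → (0, 3, 12)  (L[1][0] := 10)
  R2 -= 3*R0 → (0, 4, 0)  (L[2][0] := 3)
[col 1] pivot 3
  R2 -= 10*R1 → (0, 0, 10)  (L[2][1] := 10)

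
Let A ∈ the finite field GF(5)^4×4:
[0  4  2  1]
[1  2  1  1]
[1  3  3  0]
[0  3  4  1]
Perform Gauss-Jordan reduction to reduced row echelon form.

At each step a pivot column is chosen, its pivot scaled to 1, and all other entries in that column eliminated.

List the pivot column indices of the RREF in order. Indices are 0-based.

pivot(0,0): swap R0↔R1
pivot(0,0)=1: scale R0 → (1, 2, 1, 1)
  clear (2,0): R2 −= (1)R0 → (0, 1, 2, 4)
pivot(1,1)=4: scale R1 → (0, 1, 3, 4)
  clear (0,1): R0 −= (2)R1 → (1, 0, 0, 3)
  clear (2,1): R2 −= (1)R1 → (0, 0, 4, 0)
  clear (3,1): R3 −= (3)R1 → (0, 0, 0, 4)
pivot(2,2)=4: scale R2 → (0, 0, 1, 0)
  clear (1,2): R1 −= (3)R2 → (0, 1, 0, 4)
pivot(3,3)=4: scale R3 → (0, 0, 0, 1)
  clear (0,3): R0 −= (3)R3 → (1, 0, 0, 0)
  clear (1,3): R1 −= (4)R3 → (0, 1, 0, 0)

pivot columns: 0, 1, 2, 3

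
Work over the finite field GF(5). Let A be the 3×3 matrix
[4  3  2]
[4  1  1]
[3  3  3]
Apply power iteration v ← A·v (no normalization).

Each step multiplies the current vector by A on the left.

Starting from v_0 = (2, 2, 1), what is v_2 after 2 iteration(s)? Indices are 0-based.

v_0 = (2, 2, 1).
v_1 = A·v_0 = (1, 1, 0).
v_2 = A·v_1 = (2, 0, 1).

v_2 = (2, 0, 1)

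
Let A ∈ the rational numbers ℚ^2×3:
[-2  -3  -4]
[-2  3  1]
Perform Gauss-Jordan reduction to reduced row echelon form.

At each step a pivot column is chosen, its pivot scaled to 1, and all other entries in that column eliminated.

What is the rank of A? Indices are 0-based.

rank = 2

pivot(0,0)=-2: scale R0 → (1, 3/2, 2)
  clear (1,0): R1 −= (-2)R0 → (0, 6, 5)
pivot(1,1)=6: scale R1 → (0, 1, 5/6)
  clear (0,1): R0 −= (3/2)R1 → (1, 0, 3/4)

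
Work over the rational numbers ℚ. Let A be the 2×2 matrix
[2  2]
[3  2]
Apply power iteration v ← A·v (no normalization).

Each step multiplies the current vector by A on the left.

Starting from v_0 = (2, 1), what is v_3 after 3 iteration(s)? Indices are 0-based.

v_3 = (124, 152)

v_0 = (2, 1).
v_1 = A·v_0 = (6, 8).
v_2 = A·v_1 = (28, 34).
v_3 = A·v_2 = (124, 152).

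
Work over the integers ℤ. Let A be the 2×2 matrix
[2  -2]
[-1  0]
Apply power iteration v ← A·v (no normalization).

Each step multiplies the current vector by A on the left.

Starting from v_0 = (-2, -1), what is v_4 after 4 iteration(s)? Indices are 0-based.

v_0 = (-2, -1).
v_1 = A·v_0 = (-2, 2).
v_2 = A·v_1 = (-8, 2).
v_3 = A·v_2 = (-20, 8).
v_4 = A·v_3 = (-56, 20).

v_4 = (-56, 20)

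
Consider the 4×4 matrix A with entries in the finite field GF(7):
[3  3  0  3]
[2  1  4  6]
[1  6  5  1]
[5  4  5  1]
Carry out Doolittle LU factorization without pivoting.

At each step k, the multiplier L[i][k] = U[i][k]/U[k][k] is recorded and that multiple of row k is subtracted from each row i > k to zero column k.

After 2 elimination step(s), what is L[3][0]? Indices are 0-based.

L[3][0] = 4

[col 0] pivot 3
  R1 -= 3*R0 → (0, 6, 4, 4)  (L[1][0] := 3)
  R2 -= 5*R0 → (0, 5, 5, 0)  (L[2][0] := 5)
  R3 -= 4*R0 → (0, 6, 5, 3)  (L[3][0] := 4)
[col 1] pivot 6
  R2 -= 2*R1 → (0, 0, 4, 6)  (L[2][1] := 2)
  R3 -= 1*R1 → (0, 0, 1, 6)  (L[3][1] := 1)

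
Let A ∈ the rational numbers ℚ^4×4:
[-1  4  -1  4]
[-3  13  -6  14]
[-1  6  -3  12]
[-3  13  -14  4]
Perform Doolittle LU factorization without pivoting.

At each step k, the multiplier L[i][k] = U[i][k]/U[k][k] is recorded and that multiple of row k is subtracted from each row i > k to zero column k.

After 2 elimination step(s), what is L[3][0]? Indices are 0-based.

L[3][0] = 3

[col 0] pivot -1
  R1 -= 3*R0 → (0, 1, -3, 2)  (L[1][0] := 3)
  R2 -= 1*R0 → (0, 2, -2, 8)  (L[2][0] := 1)
  R3 -= 3*R0 → (0, 1, -11, -8)  (L[3][0] := 3)
[col 1] pivot 1
  R2 -= 2*R1 → (0, 0, 4, 4)  (L[2][1] := 2)
  R3 -= 1*R1 → (0, 0, -8, -10)  (L[3][1] := 1)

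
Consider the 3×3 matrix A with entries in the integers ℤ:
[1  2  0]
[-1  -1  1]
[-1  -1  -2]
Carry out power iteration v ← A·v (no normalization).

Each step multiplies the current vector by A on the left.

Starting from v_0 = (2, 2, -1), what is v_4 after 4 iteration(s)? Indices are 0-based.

v_0 = (2, 2, -1).
v_1 = A·v_0 = (6, -5, -2).
v_2 = A·v_1 = (-4, -3, 3).
v_3 = A·v_2 = (-10, 10, 1).
v_4 = A·v_3 = (10, 1, -2).

v_4 = (10, 1, -2)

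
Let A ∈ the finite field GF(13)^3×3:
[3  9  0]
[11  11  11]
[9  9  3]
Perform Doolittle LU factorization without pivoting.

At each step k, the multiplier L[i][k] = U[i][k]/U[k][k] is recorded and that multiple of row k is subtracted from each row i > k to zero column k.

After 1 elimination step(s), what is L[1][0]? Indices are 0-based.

[col 0] pivot 3
  R1 -= 8*R0 → (0, 4, 11)  (L[1][0] := 8)
  R2 -= 3*R0 → (0, 8, 3)  (L[2][0] := 3)

L[1][0] = 8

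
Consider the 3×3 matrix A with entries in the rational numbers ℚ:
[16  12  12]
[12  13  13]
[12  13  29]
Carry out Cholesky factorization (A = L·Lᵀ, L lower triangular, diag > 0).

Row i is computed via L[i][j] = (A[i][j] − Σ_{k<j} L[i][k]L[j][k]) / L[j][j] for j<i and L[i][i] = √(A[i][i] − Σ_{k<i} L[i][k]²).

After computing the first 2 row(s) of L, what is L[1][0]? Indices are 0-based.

L[1][0] = 3

Step 1: L[0][0] = √(16) = 4.
  L[1][0] = (12) / L[0][0] = 3.
Step 2: L[1][1] = √(4) = 2.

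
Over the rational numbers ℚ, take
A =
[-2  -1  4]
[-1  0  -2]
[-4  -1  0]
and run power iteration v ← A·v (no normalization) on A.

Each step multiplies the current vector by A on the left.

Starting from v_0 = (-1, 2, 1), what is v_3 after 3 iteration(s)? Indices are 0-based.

v_0 = (-1, 2, 1).
v_1 = A·v_0 = (4, -1, 2).
v_2 = A·v_1 = (1, -8, -15).
v_3 = A·v_2 = (-54, 29, 4).

v_3 = (-54, 29, 4)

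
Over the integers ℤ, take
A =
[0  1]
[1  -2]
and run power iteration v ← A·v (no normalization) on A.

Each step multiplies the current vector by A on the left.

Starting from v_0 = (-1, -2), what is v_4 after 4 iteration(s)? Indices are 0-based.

v_0 = (-1, -2).
v_1 = A·v_0 = (-2, 3).
v_2 = A·v_1 = (3, -8).
v_3 = A·v_2 = (-8, 19).
v_4 = A·v_3 = (19, -46).

v_4 = (19, -46)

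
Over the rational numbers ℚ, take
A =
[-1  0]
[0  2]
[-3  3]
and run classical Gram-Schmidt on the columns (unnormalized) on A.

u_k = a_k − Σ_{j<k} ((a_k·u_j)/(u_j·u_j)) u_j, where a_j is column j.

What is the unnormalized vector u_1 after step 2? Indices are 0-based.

Step 1: u_0 = a_0 = (-1, 0, -3).
Step 2: u_1 = a_1 − (-9/10)·u_0 = (-9/10, 2, 3/10).

u_1 = (-9/10, 2, 3/10)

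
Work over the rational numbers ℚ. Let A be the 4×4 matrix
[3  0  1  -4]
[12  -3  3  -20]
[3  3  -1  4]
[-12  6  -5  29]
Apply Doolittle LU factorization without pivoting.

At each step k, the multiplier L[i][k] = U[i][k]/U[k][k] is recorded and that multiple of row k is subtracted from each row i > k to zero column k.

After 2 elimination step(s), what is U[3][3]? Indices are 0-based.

[col 0] pivot 3
  R1 -= 4*R0 → (0, -3, -1, -4)  (L[1][0] := 4)
  R2 -= 1*R0 → (0, 3, -2, 8)  (L[2][0] := 1)
  R3 -= -4*R0 → (0, 6, -1, 13)  (L[3][0] := -4)
[col 1] pivot -3
  R2 -= -1*R1 → (0, 0, -3, 4)  (L[2][1] := -1)
  R3 -= -2*R1 → (0, 0, -3, 5)  (L[3][1] := -2)

U[3][3] = 5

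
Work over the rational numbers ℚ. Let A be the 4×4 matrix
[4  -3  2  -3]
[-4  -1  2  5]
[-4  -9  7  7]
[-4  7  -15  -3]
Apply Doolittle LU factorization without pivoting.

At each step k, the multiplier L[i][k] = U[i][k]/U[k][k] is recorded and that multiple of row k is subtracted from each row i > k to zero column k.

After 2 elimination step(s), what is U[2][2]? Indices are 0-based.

[col 0] pivot 4
  R1 -= -1*R0 → (0, -4, 4, 2)  (L[1][0] := -1)
  R2 -= -1*R0 → (0, -12, 9, 4)  (L[2][0] := -1)
  R3 -= -1*R0 → (0, 4, -13, -6)  (L[3][0] := -1)
[col 1] pivot -4
  R2 -= 3*R1 → (0, 0, -3, -2)  (L[2][1] := 3)
  R3 -= -1*R1 → (0, 0, -9, -4)  (L[3][1] := -1)

U[2][2] = -3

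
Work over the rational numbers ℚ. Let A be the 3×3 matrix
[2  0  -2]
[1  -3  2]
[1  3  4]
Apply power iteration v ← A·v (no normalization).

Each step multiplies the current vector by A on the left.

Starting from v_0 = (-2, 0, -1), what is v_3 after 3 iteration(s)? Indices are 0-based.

v_3 = (92, -62, -150)

v_0 = (-2, 0, -1).
v_1 = A·v_0 = (-2, -4, -6).
v_2 = A·v_1 = (8, -2, -38).
v_3 = A·v_2 = (92, -62, -150).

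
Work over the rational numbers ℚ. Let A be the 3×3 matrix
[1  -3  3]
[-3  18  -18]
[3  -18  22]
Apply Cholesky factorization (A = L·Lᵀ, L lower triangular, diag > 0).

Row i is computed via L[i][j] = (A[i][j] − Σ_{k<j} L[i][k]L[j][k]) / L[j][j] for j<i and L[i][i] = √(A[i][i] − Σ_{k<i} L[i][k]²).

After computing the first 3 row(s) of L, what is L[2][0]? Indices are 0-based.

Step 1: L[0][0] = √(1) = 1.
  L[1][0] = (-3) / L[0][0] = -3.
Step 2: L[1][1] = √(9) = 3.
  L[2][0] = (3) / L[0][0] = 3.
  L[2][1] = (-9) / L[1][1] = -3.
Step 3: L[2][2] = √(4) = 2.

L[2][0] = 3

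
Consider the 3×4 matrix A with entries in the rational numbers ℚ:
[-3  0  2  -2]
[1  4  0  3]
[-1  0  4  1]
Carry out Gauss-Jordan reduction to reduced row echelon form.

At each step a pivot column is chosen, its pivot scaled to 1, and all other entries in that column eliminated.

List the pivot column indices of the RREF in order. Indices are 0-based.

pivot(0,0)=-3: scale R0 → (1, 0, -2/3, 2/3)
  clear (1,0): R1 −= (1)R0 → (0, 4, 2/3, 7/3)
  clear (2,0): R2 −= (-1)R0 → (0, 0, 10/3, 5/3)
pivot(1,1)=4: scale R1 → (0, 1, 1/6, 7/12)
pivot(2,2)=10/3: scale R2 → (0, 0, 1, 1/2)
  clear (0,2): R0 −= (-2/3)R2 → (1, 0, 0, 1)
  clear (1,2): R1 −= (1/6)R2 → (0, 1, 0, 1/2)

pivot columns: 0, 1, 2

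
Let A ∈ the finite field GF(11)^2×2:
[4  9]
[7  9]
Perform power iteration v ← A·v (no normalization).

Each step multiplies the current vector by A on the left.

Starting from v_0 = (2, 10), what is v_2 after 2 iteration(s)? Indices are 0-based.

v_0 = (2, 10).
v_1 = A·v_0 = (10, 5).
v_2 = A·v_1 = (8, 5).

v_2 = (8, 5)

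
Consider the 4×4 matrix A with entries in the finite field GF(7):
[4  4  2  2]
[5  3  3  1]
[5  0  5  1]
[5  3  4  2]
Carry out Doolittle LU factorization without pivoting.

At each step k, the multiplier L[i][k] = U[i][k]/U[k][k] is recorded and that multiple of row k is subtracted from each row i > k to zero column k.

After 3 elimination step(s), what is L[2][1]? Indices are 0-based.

L[2][1] = 6

[col 0] pivot 4
  R1 -= 3*R0 → (0, 5, 4, 2)  (L[1][0] := 3)
  R2 -= 3*R0 → (0, 2, 6, 2)  (L[2][0] := 3)
  R3 -= 3*R0 → (0, 5, 5, 3)  (L[3][0] := 3)
[col 1] pivot 5
  R2 -= 6*R1 → (0, 0, 3, 4)  (L[2][1] := 6)
  R3 -= 1*R1 → (0, 0, 1, 1)  (L[3][1] := 1)
[col 2] pivot 3
  R3 -= 5*R2 → (0, 0, 0, 2)  (L[3][2] := 5)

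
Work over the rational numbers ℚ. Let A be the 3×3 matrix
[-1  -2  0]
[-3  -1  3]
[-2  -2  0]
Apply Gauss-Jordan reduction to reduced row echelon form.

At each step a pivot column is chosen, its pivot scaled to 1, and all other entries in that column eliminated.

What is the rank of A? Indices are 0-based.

rank = 3

pivot(0,0)=-1: scale R0 → (1, 2, 0)
  clear (1,0): R1 −= (-3)R0 → (0, 5, 3)
  clear (2,0): R2 −= (-2)R0 → (0, 2, 0)
pivot(1,1)=5: scale R1 → (0, 1, 3/5)
  clear (0,1): R0 −= (2)R1 → (1, 0, -6/5)
  clear (2,1): R2 −= (2)R1 → (0, 0, -6/5)
pivot(2,2)=-6/5: scale R2 → (0, 0, 1)
  clear (0,2): R0 −= (-6/5)R2 → (1, 0, 0)
  clear (1,2): R1 −= (3/5)R2 → (0, 1, 0)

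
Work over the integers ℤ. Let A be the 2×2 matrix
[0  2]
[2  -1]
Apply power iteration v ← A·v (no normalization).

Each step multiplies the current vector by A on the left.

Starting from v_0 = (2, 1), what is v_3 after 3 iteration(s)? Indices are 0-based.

v_0 = (2, 1).
v_1 = A·v_0 = (2, 3).
v_2 = A·v_1 = (6, 1).
v_3 = A·v_2 = (2, 11).

v_3 = (2, 11)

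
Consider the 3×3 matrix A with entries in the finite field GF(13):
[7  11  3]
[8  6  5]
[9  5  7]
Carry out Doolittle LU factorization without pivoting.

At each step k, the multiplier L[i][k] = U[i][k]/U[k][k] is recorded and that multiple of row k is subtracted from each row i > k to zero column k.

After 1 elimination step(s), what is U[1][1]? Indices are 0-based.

U[1][1] = 12

k=0: U[0][0]=7
  eliminate (1,0): mult=3, new row 1: (0, 12, 9); set L[1][0]=3
  eliminate (2,0): mult=5, new row 2: (0, 2, 5); set L[2][0]=5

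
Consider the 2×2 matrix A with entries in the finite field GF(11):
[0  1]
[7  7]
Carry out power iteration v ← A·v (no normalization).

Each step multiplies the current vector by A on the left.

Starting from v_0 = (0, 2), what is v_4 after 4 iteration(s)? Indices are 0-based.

v_0 = (0, 2).
v_1 = A·v_0 = (2, 3).
v_2 = A·v_1 = (3, 2).
v_3 = A·v_2 = (2, 2).
v_4 = A·v_3 = (2, 6).

v_4 = (2, 6)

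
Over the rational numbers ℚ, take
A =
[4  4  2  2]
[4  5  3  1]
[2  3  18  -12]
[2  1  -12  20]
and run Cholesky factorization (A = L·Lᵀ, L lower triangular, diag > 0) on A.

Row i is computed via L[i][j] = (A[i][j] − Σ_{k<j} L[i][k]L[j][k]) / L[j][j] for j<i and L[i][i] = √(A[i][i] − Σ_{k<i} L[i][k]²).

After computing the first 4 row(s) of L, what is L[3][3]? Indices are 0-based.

Step 1: L[0][0] = √(4) = 2.
  L[1][0] = (4) / L[0][0] = 2.
Step 2: L[1][1] = √(1) = 1.
  L[2][0] = (2) / L[0][0] = 1.
  L[2][1] = (1) / L[1][1] = 1.
Step 3: L[2][2] = √(16) = 4.
  L[3][0] = (2) / L[0][0] = 1.
  L[3][1] = (-1) / L[1][1] = -1.
  L[3][2] = (-12) / L[2][2] = -3.
Step 4: L[3][3] = √(9) = 3.

L[3][3] = 3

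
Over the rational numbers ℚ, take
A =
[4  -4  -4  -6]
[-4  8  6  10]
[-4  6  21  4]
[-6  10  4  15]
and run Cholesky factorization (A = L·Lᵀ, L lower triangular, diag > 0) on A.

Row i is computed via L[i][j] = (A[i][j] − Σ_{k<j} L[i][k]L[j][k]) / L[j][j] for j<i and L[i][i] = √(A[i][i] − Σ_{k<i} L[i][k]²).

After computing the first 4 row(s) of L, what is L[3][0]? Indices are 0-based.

Step 1: L[0][0] = √(4) = 2.
  L[1][0] = (-4) / L[0][0] = -2.
Step 2: L[1][1] = √(4) = 2.
  L[2][0] = (-4) / L[0][0] = -2.
  L[2][1] = (2) / L[1][1] = 1.
Step 3: L[2][2] = √(16) = 4.
  L[3][0] = (-6) / L[0][0] = -3.
  L[3][1] = (4) / L[1][1] = 2.
  L[3][2] = (-4) / L[2][2] = -1.
Step 4: L[3][3] = √(1) = 1.

L[3][0] = -3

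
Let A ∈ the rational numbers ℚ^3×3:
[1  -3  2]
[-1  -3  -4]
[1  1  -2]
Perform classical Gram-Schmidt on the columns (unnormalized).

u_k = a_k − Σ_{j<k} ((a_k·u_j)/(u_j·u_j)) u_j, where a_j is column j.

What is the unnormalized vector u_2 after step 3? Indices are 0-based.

u_2 = (8/7, -16/7, -24/7)

Step 1: u_0 = a_0 = (1, -1, 1).
Step 2: u_1 = a_1 − (1/3)·u_0 = (-10/3, -8/3, 2/3).
Step 3: u_2 = a_2 − (4/3)·u_0 − (1/7)·u_1 = (8/7, -16/7, -24/7).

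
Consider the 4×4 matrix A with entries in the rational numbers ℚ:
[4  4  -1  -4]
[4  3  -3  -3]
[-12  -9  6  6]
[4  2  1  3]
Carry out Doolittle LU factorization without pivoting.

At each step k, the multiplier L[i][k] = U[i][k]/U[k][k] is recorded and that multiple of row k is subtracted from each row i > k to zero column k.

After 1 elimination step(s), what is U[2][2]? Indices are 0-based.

[col 0] pivot 4
  R1 -= 1*R0 → (0, -1, -2, 1)  (L[1][0] := 1)
  R2 -= -3*R0 → (0, 3, 3, -6)  (L[2][0] := -3)
  R3 -= 1*R0 → (0, -2, 2, 7)  (L[3][0] := 1)

U[2][2] = 3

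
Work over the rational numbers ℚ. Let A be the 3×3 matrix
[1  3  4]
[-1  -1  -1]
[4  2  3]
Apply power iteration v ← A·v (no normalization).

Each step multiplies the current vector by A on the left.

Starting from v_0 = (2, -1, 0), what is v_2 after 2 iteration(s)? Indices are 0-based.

v_0 = (2, -1, 0).
v_1 = A·v_0 = (-1, -1, 6).
v_2 = A·v_1 = (20, -4, 12).

v_2 = (20, -4, 12)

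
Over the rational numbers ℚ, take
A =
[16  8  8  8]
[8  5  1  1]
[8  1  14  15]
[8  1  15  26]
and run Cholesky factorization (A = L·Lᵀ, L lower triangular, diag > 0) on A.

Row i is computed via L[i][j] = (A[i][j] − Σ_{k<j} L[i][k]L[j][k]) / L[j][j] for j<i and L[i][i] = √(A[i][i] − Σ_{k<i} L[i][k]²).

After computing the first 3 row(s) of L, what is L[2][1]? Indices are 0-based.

Step 1: L[0][0] = √(16) = 4.
  L[1][0] = (8) / L[0][0] = 2.
Step 2: L[1][1] = √(1) = 1.
  L[2][0] = (8) / L[0][0] = 2.
  L[2][1] = (-3) / L[1][1] = -3.
Step 3: L[2][2] = √(1) = 1.

L[2][1] = -3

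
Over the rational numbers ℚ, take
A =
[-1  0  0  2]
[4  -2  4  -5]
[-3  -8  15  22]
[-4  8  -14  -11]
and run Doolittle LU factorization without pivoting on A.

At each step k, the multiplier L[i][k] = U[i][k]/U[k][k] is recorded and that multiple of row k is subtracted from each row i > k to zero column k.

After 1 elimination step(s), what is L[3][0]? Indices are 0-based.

[col 0] pivot -1
  R1 -= -4*R0 → (0, -2, 4, 3)  (L[1][0] := -4)
  R2 -= 3*R0 → (0, -8, 15, 16)  (L[2][0] := 3)
  R3 -= 4*R0 → (0, 8, -14, -19)  (L[3][0] := 4)

L[3][0] = 4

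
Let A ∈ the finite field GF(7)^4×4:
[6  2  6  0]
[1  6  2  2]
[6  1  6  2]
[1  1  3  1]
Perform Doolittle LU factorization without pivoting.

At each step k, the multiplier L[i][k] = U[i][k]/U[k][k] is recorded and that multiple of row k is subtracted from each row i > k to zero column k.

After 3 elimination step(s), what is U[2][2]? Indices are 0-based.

k=0: U[0][0]=6
  eliminate (1,0): mult=6, new row 1: (0, 1, 1, 2); set L[1][0]=6
  eliminate (2,0): mult=1, new row 2: (0, 6, 0, 2); set L[2][0]=1
  eliminate (3,0): mult=6, new row 3: (0, 3, 2, 1); set L[3][0]=6
k=1: U[1][1]=1
  eliminate (2,1): mult=6, new row 2: (0, 0, 1, 4); set L[2][1]=6
  eliminate (3,1): mult=3, new row 3: (0, 0, 6, 2); set L[3][1]=3
k=2: U[2][2]=1
  eliminate (3,2): mult=6, new row 3: (0, 0, 0, 6); set L[3][2]=6

U[2][2] = 1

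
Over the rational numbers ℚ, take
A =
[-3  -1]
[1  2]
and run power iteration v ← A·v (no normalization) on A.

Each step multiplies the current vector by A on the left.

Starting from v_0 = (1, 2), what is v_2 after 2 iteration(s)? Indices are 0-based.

v_2 = (10, 5)

v_0 = (1, 2).
v_1 = A·v_0 = (-5, 5).
v_2 = A·v_1 = (10, 5).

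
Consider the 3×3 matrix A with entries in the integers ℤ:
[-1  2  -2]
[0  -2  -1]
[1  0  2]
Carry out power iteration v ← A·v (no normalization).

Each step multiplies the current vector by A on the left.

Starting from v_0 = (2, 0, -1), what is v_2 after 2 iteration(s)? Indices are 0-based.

v_2 = (2, -2, 0)

v_0 = (2, 0, -1).
v_1 = A·v_0 = (0, 1, 0).
v_2 = A·v_1 = (2, -2, 0).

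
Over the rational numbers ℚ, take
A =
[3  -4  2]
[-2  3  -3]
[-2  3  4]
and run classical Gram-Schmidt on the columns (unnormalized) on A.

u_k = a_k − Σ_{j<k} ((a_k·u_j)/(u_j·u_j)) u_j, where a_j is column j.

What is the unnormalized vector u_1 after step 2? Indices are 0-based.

Step 1: u_0 = a_0 = (3, -2, -2).
Step 2: u_1 = a_1 − (-24/17)·u_0 = (4/17, 3/17, 3/17).

u_1 = (4/17, 3/17, 3/17)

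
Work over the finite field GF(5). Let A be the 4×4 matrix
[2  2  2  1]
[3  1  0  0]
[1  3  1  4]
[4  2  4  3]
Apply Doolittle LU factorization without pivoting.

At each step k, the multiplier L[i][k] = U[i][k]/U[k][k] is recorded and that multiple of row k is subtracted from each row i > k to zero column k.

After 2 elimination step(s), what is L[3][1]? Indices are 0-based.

L[3][1] = 1

Step 1: pivot at (0,0) is 2.
  row1 ← row1 − (4)·row0  ⇒  L[1][0]=4, U row1=(0, 3, 2, 1)
  row2 ← row2 − (3)·row0  ⇒  L[2][0]=3, U row2=(0, 2, 0, 1)
  row3 ← row3 − (2)·row0  ⇒  L[3][0]=2, U row3=(0, 3, 0, 1)
Step 2: pivot at (1,1) is 3.
  row2 ← row2 − (4)·row1  ⇒  L[2][1]=4, U row2=(0, 0, 2, 2)
  row3 ← row3 − (1)·row1  ⇒  L[3][1]=1, U row3=(0, 0, 3, 0)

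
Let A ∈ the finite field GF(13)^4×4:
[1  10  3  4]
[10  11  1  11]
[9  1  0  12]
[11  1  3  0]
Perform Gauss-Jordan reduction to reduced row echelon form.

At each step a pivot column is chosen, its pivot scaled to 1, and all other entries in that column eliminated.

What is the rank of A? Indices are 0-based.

step 1: normalize row 0 (÷1) = (1, 10, 3, 4)
  row 1: subtract 10×row0 = (0, 2, 10, 10)
  row 2: subtract 9×row0 = (0, 2, 12, 2)
  row 3: subtract 11×row0 = (0, 8, 9, 8)
step 2: normalize row 1 (÷2) = (0, 1, 5, 5)
  row 0: subtract 10×row1 = (1, 0, 5, 6)
  row 2: subtract 2×row1 = (0, 0, 2, 5)
  row 3: subtract 8×row1 = (0, 0, 8, 7)
step 3: normalize row 2 (÷2) = (0, 0, 1, 9)
  row 0: subtract 5×row2 = (1, 0, 0, 0)
  row 1: subtract 5×row2 = (0, 1, 0, 12)
  row 3: subtract 8×row2 = (0, 0, 0, 0)
skip col 3 (zero from row 3)

rank = 3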